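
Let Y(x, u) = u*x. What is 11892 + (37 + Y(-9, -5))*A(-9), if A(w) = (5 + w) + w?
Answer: 10826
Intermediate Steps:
A(w) = 5 + 2*w
11892 + (37 + Y(-9, -5))*A(-9) = 11892 + (37 - 5*(-9))*(5 + 2*(-9)) = 11892 + (37 + 45)*(5 - 18) = 11892 + 82*(-13) = 11892 - 1066 = 10826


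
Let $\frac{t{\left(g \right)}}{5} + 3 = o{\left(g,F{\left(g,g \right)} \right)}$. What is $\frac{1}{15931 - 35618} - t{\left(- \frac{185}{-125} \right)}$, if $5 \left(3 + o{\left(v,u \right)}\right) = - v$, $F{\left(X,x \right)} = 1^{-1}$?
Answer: $\frac{15493644}{492175} \approx 31.48$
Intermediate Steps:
$F{\left(X,x \right)} = 1$
$o{\left(v,u \right)} = -3 - \frac{v}{5}$ ($o{\left(v,u \right)} = -3 + \frac{\left(-1\right) v}{5} = -3 - \frac{v}{5}$)
$t{\left(g \right)} = -30 - g$ ($t{\left(g \right)} = -15 + 5 \left(-3 - \frac{g}{5}\right) = -15 - \left(15 + g\right) = -30 - g$)
$\frac{1}{15931 - 35618} - t{\left(- \frac{185}{-125} \right)} = \frac{1}{15931 - 35618} - \left(-30 - - \frac{185}{-125}\right) = \frac{1}{-19687} - \left(-30 - \left(-185\right) \left(- \frac{1}{125}\right)\right) = - \frac{1}{19687} - \left(-30 - \frac{37}{25}\right) = - \frac{1}{19687} - - \frac{787}{25} = - \frac{1}{19687} + \frac{787}{25} = \frac{15493644}{492175}$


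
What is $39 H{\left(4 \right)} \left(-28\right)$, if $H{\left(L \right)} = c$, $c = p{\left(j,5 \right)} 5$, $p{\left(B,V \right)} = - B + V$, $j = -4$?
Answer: $-49140$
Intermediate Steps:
$p{\left(B,V \right)} = V - B$
$c = 45$ ($c = \left(5 - -4\right) 5 = \left(5 + 4\right) 5 = 9 \cdot 5 = 45$)
$H{\left(L \right)} = 45$
$39 H{\left(4 \right)} \left(-28\right) = 39 \cdot 45 \left(-28\right) = 1755 \left(-28\right) = -49140$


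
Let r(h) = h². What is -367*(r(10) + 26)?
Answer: -46242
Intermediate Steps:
-367*(r(10) + 26) = -367*(10² + 26) = -367*(100 + 26) = -367*126 = -46242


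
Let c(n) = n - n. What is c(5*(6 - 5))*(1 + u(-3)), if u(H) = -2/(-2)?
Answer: 0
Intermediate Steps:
u(H) = 1 (u(H) = -2*(-1/2) = 1)
c(n) = 0
c(5*(6 - 5))*(1 + u(-3)) = 0*(1 + 1) = 0*2 = 0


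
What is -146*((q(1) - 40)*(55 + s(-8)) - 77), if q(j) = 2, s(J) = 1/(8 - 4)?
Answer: 317769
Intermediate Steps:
s(J) = 1/4
-146*((q(1) - 40)*(55 + s(-8)) - 77) = -146*((2 - 40)*(55 + 1/4) - 77) = -146*(-38*221/4 - 77) = -146*(-4199/2 - 77) = -146*(-4353/2) = 317769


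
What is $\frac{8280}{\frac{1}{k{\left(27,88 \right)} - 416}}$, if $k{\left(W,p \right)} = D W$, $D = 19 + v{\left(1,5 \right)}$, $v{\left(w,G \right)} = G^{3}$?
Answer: $28748160$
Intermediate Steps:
$D = 144$ ($D = 19 + 5^{3} = 19 + 125 = 144$)
$k{\left(W,p \right)} = 144 W$
$\frac{8280}{\frac{1}{k{\left(27,88 \right)} - 416}} = \frac{8280}{\frac{1}{144 \cdot 27 - 416}} = \frac{8280}{\frac{1}{3888 - 416}} = \frac{8280}{\frac{1}{3472}} = 8280 \frac{1}{\frac{1}{3472}} = 8280 \cdot 3472 = 28748160$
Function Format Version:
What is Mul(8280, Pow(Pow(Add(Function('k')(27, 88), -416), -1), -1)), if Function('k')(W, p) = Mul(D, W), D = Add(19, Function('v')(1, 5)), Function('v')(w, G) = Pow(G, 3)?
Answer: 28748160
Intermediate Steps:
D = 144 (D = Add(19, Pow(5, 3)) = Add(19, 125) = 144)
Function('k')(W, p) = Mul(144, W)
Mul(8280, Pow(Pow(Add(Function('k')(27, 88), -416), -1), -1)) = Mul(8280, Pow(Pow(Add(Mul(144, 27), -416), -1), -1)) = Mul(8280, Pow(Pow(Add(3888, -416), -1), -1)) = Mul(8280, Pow(Pow(3472, -1), -1)) = Mul(8280, Pow(Rational(1, 3472), -1)) = Mul(8280, 3472) = 28748160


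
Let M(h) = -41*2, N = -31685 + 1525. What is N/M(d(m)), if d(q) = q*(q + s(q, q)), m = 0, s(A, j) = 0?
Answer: 15080/41 ≈ 367.80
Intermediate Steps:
N = -30160
d(q) = q² (d(q) = q*(q + 0) = q*q = q²)
M(h) = -82
N/M(d(m)) = -30160/(-82) = -30160*(-1/82) = 15080/41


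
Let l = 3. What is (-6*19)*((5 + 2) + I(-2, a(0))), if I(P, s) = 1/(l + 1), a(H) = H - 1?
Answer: -1653/2 ≈ -826.50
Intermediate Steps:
a(H) = -1 + H
I(P, s) = ¼ (I(P, s) = 1/(3 + 1) = 1/4 = ¼)
(-6*19)*((5 + 2) + I(-2, a(0))) = (-6*19)*((5 + 2) + ¼) = -114*(7 + ¼) = -114*29/4 = -1653/2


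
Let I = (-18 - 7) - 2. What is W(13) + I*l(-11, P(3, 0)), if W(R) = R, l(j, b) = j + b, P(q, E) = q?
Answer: 229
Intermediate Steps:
l(j, b) = b + j
I = -27 (I = -25 - 2 = -27)
W(13) + I*l(-11, P(3, 0)) = 13 - 27*(3 - 11) = 13 - 27*(-8) = 13 + 216 = 229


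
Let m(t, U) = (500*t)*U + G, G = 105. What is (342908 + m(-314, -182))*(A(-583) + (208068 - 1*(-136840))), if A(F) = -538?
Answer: 9958151766810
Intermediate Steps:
m(t, U) = 105 + 500*U*t (m(t, U) = (500*t)*U + 105 = 500*U*t + 105 = 105 + 500*U*t)
(342908 + m(-314, -182))*(A(-583) + (208068 - 1*(-136840))) = (342908 + (105 + 500*(-182)*(-314)))*(-538 + (208068 - 1*(-136840))) = (342908 + (105 + 28574000))*(-538 + (208068 + 136840)) = (342908 + 28574105)*(-538 + 344908) = 28917013*344370 = 9958151766810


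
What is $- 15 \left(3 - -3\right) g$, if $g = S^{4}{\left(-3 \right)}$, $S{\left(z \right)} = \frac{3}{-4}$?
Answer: $- \frac{3645}{128} \approx -28.477$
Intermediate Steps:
$S{\left(z \right)} = - \frac{3}{4}$ ($S{\left(z \right)} = 3 \left(- \frac{1}{4}\right) = - \frac{3}{4}$)
$g = \frac{81}{256}$ ($g = \left(- \frac{3}{4}\right)^{4} = \frac{81}{256} \approx 0.31641$)
$- 15 \left(3 - -3\right) g = - 15 \left(3 - -3\right) \frac{81}{256} = - 15 \left(3 + 3\right) \frac{81}{256} = \left(-15\right) 6 \cdot \frac{81}{256} = \left(-90\right) \frac{81}{256} = - \frac{3645}{128}$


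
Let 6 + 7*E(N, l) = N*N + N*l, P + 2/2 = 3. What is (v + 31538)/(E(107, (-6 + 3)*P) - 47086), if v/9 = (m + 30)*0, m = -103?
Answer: -31538/45543 ≈ -0.69249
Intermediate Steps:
P = 2 (P = -1 + 3 = 2)
v = 0 (v = 9*((-103 + 30)*0) = 9*(-73*0) = 9*0 = 0)
E(N, l) = -6/7 + N**2/7 + N*l/7 (E(N, l) = -6/7 + (N*N + N*l)/7 = -6/7 + (N**2 + N*l)/7 = -6/7 + (N**2/7 + N*l/7) = -6/7 + N**2/7 + N*l/7)
(v + 31538)/(E(107, (-6 + 3)*P) - 47086) = (0 + 31538)/((-6/7 + (1/7)*107**2 + (1/7)*107*((-6 + 3)*2)) - 47086) = 31538/((-6/7 + (1/7)*11449 + (1/7)*107*(-3*2)) - 47086) = 31538/((-6/7 + 11449/7 + (1/7)*107*(-6)) - 47086) = 31538/((-6/7 + 11449/7 - 642/7) - 47086) = 31538/(1543 - 47086) = 31538/(-45543) = 31538*(-1/45543) = -31538/45543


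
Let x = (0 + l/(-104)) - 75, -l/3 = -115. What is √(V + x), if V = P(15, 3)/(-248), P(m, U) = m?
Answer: I*√50917035/806 ≈ 8.8531*I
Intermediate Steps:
l = 345 (l = -3*(-115) = 345)
V = -15/248 (V = 15/(-248) = 15*(-1/248) = -15/248 ≈ -0.060484)
x = -8145/104 (x = (0 + 345/(-104)) - 75 = (0 + 345*(-1/104)) - 75 = (0 - 345/104) - 75 = -345/104 - 75 = -8145/104 ≈ -78.317)
√(V + x) = √(-15/248 - 8145/104) = √(-126345/1612) = I*√50917035/806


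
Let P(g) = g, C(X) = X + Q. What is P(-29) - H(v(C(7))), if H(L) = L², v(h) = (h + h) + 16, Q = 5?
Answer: -1629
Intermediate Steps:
C(X) = 5 + X (C(X) = X + 5 = 5 + X)
v(h) = 16 + 2*h (v(h) = 2*h + 16 = 16 + 2*h)
P(-29) - H(v(C(7))) = -29 - (16 + 2*(5 + 7))² = -29 - (16 + 2*12)² = -29 - (16 + 24)² = -29 - 1*40² = -29 - 1*1600 = -29 - 1600 = -1629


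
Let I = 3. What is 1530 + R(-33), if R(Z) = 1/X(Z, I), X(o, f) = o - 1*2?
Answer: 53549/35 ≈ 1530.0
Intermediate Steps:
X(o, f) = -2 + o (X(o, f) = o - 2 = -2 + o)
R(Z) = 1/(-2 + Z)
1530 + R(-33) = 1530 + 1/(-2 - 33) = 1530 + 1/(-35) = 1530 - 1/35 = 53549/35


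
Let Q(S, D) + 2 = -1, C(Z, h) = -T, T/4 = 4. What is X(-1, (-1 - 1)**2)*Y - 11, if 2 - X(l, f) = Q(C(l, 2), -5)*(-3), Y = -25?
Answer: 164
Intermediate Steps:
T = 16 (T = 4*4 = 16)
C(Z, h) = -16 (C(Z, h) = -1*16 = -16)
Q(S, D) = -3 (Q(S, D) = -2 - 1 = -3)
X(l, f) = -7 (X(l, f) = 2 - (-3)*(-3) = 2 - 1*9 = 2 - 9 = -7)
X(-1, (-1 - 1)**2)*Y - 11 = -7*(-25) - 11 = 175 - 11 = 164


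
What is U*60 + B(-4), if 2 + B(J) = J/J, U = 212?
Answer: 12719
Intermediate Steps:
B(J) = -1 (B(J) = -2 + J/J = -2 + 1 = -1)
U*60 + B(-4) = 212*60 - 1 = 12720 - 1 = 12719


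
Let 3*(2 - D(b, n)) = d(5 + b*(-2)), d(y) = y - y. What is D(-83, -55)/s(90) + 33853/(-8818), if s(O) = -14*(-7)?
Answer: -1649979/432082 ≈ -3.8187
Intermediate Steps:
d(y) = 0
D(b, n) = 2 (D(b, n) = 2 - ⅓*0 = 2 + 0 = 2)
s(O) = 98
D(-83, -55)/s(90) + 33853/(-8818) = 2/98 + 33853/(-8818) = 2*(1/98) + 33853*(-1/8818) = 1/49 - 33853/8818 = -1649979/432082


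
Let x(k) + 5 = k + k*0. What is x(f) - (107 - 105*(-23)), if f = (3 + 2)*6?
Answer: -2497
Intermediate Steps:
f = 30 (f = 5*6 = 30)
x(k) = -5 + k (x(k) = -5 + (k + k*0) = -5 + (k + 0) = -5 + k)
x(f) - (107 - 105*(-23)) = (-5 + 30) - (107 - 105*(-23)) = 25 - (107 + 2415) = 25 - 1*2522 = 25 - 2522 = -2497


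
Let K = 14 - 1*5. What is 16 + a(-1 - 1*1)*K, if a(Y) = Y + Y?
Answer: -20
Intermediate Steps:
K = 9 (K = 14 - 5 = 9)
a(Y) = 2*Y
16 + a(-1 - 1*1)*K = 16 + (2*(-1 - 1*1))*9 = 16 + (2*(-1 - 1))*9 = 16 + (2*(-2))*9 = 16 - 4*9 = 16 - 36 = -20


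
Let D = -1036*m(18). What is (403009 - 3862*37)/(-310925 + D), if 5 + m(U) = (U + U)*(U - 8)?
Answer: -17341/45247 ≈ -0.38325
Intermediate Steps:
m(U) = -5 + 2*U*(-8 + U) (m(U) = -5 + (U + U)*(U - 8) = -5 + (2*U)*(-8 + U) = -5 + 2*U*(-8 + U))
D = -367780 (D = -1036*(-5 - 16*18 + 2*18²) = -1036*(-5 - 288 + 2*324) = -1036*(-5 - 288 + 648) = -1036*355 = -367780)
(403009 - 3862*37)/(-310925 + D) = (403009 - 3862*37)/(-310925 - 367780) = (403009 - 142894)/(-678705) = 260115*(-1/678705) = -17341/45247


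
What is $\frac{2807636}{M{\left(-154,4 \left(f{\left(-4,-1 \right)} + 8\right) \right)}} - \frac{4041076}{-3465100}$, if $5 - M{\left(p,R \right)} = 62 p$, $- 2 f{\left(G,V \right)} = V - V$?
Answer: $\frac{2441835975657}{8275525075} \approx 295.07$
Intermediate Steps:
$f{\left(G,V \right)} = 0$ ($f{\left(G,V \right)} = - \frac{V - V}{2} = \left(- \frac{1}{2}\right) 0 = 0$)
$M{\left(p,R \right)} = 5 - 62 p$
$\frac{2807636}{M{\left(-154,4 \left(f{\left(-4,-1 \right)} + 8\right) \right)}} - \frac{4041076}{-3465100} = \frac{2807636}{5 - -9548} - \frac{4041076}{-3465100} = \frac{2807636}{5 + 9548} - - \frac{1010269}{866275} = \frac{2807636}{9553} + \frac{1010269}{866275} = \frac{2441835975657}{8275525075}$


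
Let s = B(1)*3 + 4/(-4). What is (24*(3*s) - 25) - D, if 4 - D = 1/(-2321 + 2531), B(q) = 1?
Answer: 24151/210 ≈ 115.00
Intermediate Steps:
D = 839/210 (D = 4 - 1/(-2321 + 2531) = 4 - 1/210 = 839/210 ≈ 3.9952)
s = 2 (s = 1*3 + 4/(-4) = 3 + 4*(-¼) = 3 - 1 = 2)
(24*(3*s) - 25) - D = (24*(3*2) - 25) - 1*839/210 = (24*6 - 25) - 839/210 = (144 - 25) - 839/210 = 119 - 839/210 = 24151/210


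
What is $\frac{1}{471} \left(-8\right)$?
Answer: $- \frac{8}{471} \approx -0.016985$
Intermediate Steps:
$\frac{1}{471} \left(-8\right) = - \frac{8}{471}$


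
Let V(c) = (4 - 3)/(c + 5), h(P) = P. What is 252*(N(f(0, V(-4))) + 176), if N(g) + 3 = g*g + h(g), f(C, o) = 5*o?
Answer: 51156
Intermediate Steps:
V(c) = 1/(5 + c)
N(g) = -3 + g + g² (N(g) = -3 + (g*g + g) = -3 + (g² + g) = -3 + (g + g²) = -3 + g + g²)
252*(N(f(0, V(-4))) + 176) = 252*((-3 + 5/(5 - 4) + (5/(5 - 4))²) + 176) = 252*((-3 + 5/1 + (5/1)²) + 176) = 252*((-3 + 5*1 + (5*1)²) + 176) = 252*((-3 + 5 + 5²) + 176) = 252*((-3 + 5 + 25) + 176) = 252*(27 + 176) = 252*203 = 51156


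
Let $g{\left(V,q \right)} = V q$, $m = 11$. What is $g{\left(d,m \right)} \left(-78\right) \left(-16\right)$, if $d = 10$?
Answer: $137280$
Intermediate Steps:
$g{\left(d,m \right)} \left(-78\right) \left(-16\right) = 10 \cdot 11 \left(-78\right) \left(-16\right) = 110 \left(-78\right) \left(-16\right) = \left(-8580\right) \left(-16\right) = 137280$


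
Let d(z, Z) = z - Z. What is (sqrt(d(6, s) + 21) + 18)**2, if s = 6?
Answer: (18 + sqrt(21))**2 ≈ 509.97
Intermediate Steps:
(sqrt(d(6, s) + 21) + 18)**2 = (sqrt((6 - 1*6) + 21) + 18)**2 = (sqrt((6 - 6) + 21) + 18)**2 = (sqrt(0 + 21) + 18)**2 = (sqrt(21) + 18)**2 = (18 + sqrt(21))**2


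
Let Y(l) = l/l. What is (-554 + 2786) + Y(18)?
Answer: 2233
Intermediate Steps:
Y(l) = 1
(-554 + 2786) + Y(18) = (-554 + 2786) + 1 = 2232 + 1 = 2233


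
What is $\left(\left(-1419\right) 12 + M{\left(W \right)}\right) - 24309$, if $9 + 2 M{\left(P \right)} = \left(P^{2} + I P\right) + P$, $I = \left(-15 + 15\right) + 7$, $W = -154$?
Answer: $- \frac{60199}{2} \approx -30100.0$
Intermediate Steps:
$I = 7$ ($I = 0 + 7 = 7$)
$M{\left(P \right)} = - \frac{9}{2} + \frac{P^{2}}{2} + 4 P$ ($M{\left(P \right)} = - \frac{9}{2} + \frac{\left(P^{2} + 7 P\right) + P}{2} = - \frac{9}{2} + \frac{P^{2} + 8 P}{2} = - \frac{9}{2} + \left(\frac{P^{2}}{2} + 4 P\right) = - \frac{9}{2} + \frac{P^{2}}{2} + 4 P$)
$\left(\left(-1419\right) 12 + M{\left(W \right)}\right) - 24309 = \left(\left(-1419\right) 12 + \left(- \frac{9}{2} + \frac{\left(-154\right)^{2}}{2} + 4 \left(-154\right)\right)\right) - 24309 = \left(-17028 - - \frac{22475}{2}\right) - 24309 = \left(-17028 + \frac{22475}{2}\right) - 24309 = - \frac{11581}{2} - 24309 = - \frac{60199}{2}$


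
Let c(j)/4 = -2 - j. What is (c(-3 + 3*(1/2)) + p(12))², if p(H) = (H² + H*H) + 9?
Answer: 87025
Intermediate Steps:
c(j) = -8 - 4*j (c(j) = 4*(-2 - j) = -8 - 4*j)
p(H) = 9 + 2*H² (p(H) = (H² + H²) + 9 = 2*H² + 9 = 9 + 2*H²)
(c(-3 + 3*(1/2)) + p(12))² = ((-8 - 4*(-3 + 3*(1/2))) + (9 + 2*12²))² = ((-8 - 4*(-3 + 3*(1*(½)))) + (9 + 2*144))² = ((-8 - 4*(-3 + 3*(½))) + (9 + 288))² = ((-8 - 4*(-3 + 3/2)) + 297)² = ((-8 - 4*(-3/2)) + 297)² = ((-8 + 6) + 297)² = (-2 + 297)² = 295² = 87025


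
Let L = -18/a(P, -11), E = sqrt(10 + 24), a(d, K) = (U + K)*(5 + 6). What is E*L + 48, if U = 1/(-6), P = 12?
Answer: 48 + 108*sqrt(34)/737 ≈ 48.854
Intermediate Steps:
U = -1/6 ≈ -0.16667
a(d, K) = -11/6 + 11*K (a(d, K) = (-1/6 + K)*(5 + 6) = (-1/6 + K)*11 = -11/6 + 11*K)
E = sqrt(34) ≈ 5.8309
L = 108/737 (L = -18/(-11/6 + 11*(-11)) = -18/(-11/6 - 121) = -18/(-737/6) = -18*(-6/737) = 108/737 ≈ 0.14654)
E*L + 48 = sqrt(34)*(108/737) + 48 = 108*sqrt(34)/737 + 48 = 48 + 108*sqrt(34)/737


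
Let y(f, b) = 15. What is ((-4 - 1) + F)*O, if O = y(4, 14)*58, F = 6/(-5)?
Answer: -5394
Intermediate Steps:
F = -6/5 (F = 6*(-⅕) = -6/5 ≈ -1.2000)
O = 870 (O = 15*58 = 870)
((-4 - 1) + F)*O = ((-4 - 1) - 6/5)*870 = (-5 - 6/5)*870 = -31/5*870 = -5394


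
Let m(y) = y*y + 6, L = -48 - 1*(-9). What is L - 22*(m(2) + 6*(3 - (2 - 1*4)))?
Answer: -919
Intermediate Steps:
L = -39 (L = -48 + 9 = -39)
m(y) = 6 + y**2 (m(y) = y**2 + 6 = 6 + y**2)
L - 22*(m(2) + 6*(3 - (2 - 1*4))) = -39 - 22*((6 + 2**2) + 6*(3 - (2 - 1*4))) = -39 - 22*((6 + 4) + 6*(3 - (2 - 4))) = -39 - 22*(10 + 6*(3 - 1*(-2))) = -39 - 22*(10 + 6*(3 + 2)) = -39 - 22*(10 + 6*5) = -39 - 22*(10 + 30) = -39 - 22*40 = -39 - 880 = -919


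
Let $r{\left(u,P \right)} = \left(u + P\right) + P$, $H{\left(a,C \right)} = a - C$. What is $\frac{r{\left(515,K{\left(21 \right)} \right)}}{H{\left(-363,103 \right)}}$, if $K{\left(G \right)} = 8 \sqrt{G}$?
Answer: $- \frac{515}{466} - \frac{8 \sqrt{21}}{233} \approx -1.2625$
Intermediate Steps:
$r{\left(u,P \right)} = u + 2 P$ ($r{\left(u,P \right)} = \left(P + u\right) + P = u + 2 P$)
$\frac{r{\left(515,K{\left(21 \right)} \right)}}{H{\left(-363,103 \right)}} = \frac{515 + 2 \cdot 8 \sqrt{21}}{-363 - 103} = \frac{515 + 16 \sqrt{21}}{-363 - 103} = \frac{515 + 16 \sqrt{21}}{-466} = \left(515 + 16 \sqrt{21}\right) \left(- \frac{1}{466}\right) = - \frac{515}{466} - \frac{8 \sqrt{21}}{233}$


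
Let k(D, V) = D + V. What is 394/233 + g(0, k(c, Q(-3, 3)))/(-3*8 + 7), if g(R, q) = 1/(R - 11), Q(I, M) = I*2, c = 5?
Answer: 73911/43571 ≈ 1.6963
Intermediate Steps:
Q(I, M) = 2*I
g(R, q) = 1/(-11 + R)
394/233 + g(0, k(c, Q(-3, 3)))/(-3*8 + 7) = 394/233 + 1/((-11 + 0)*(-3*8 + 7)) = 394*(1/233) + 1/((-11)*(-24 + 7)) = 394/233 - 1/11/(-17) = 394/233 - 1/11*(-1/17) = 394/233 + 1/187 = 73911/43571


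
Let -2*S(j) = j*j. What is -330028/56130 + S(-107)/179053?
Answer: -59413819669/10050244890 ≈ -5.9117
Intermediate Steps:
S(j) = -j**2/2 (S(j) = -j*j/2 = -j**2/2)
-330028/56130 + S(-107)/179053 = -330028/56130 - 1/2*(-107)**2/179053 = -330028*1/56130 - 1/2*11449*(1/179053) = -165014/28065 - 11449/2*1/179053 = -165014/28065 - 11449/358106 = -59413819669/10050244890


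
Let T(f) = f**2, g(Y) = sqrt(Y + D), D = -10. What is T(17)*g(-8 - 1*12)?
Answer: 289*I*sqrt(30) ≈ 1582.9*I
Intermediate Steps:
g(Y) = sqrt(-10 + Y) (g(Y) = sqrt(Y - 10) = sqrt(-10 + Y))
T(17)*g(-8 - 1*12) = 17**2*sqrt(-10 + (-8 - 1*12)) = 289*sqrt(-10 + (-8 - 12)) = 289*sqrt(-10 - 20) = 289*sqrt(-30) = 289*(I*sqrt(30)) = 289*I*sqrt(30)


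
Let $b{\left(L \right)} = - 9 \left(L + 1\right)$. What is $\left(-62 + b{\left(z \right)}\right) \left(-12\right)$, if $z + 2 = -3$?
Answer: $312$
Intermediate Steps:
$z = -5$ ($z = -2 - 3 = -5$)
$b{\left(L \right)} = -9 - 9 L$ ($b{\left(L \right)} = - 9 \left(1 + L\right) = -9 - 9 L$)
$\left(-62 + b{\left(z \right)}\right) \left(-12\right) = \left(-62 - -36\right) \left(-12\right) = \left(-62 + \left(-9 + 45\right)\right) \left(-12\right) = \left(-62 + 36\right) \left(-12\right) = \left(-26\right) \left(-12\right) = 312$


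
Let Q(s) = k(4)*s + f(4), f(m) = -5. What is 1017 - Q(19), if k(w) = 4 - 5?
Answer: 1041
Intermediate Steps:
k(w) = -1
Q(s) = -5 - s (Q(s) = -s - 5 = -5 - s)
1017 - Q(19) = 1017 - (-5 - 1*19) = 1017 - (-5 - 19) = 1017 - 1*(-24) = 1017 + 24 = 1041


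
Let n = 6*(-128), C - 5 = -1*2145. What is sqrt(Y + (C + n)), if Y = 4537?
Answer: 3*sqrt(181) ≈ 40.361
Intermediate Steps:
C = -2140 (C = 5 - 1*2145 = 5 - 2145 = -2140)
n = -768
sqrt(Y + (C + n)) = sqrt(4537 + (-2140 - 768)) = sqrt(4537 - 2908) = sqrt(1629) = 3*sqrt(181)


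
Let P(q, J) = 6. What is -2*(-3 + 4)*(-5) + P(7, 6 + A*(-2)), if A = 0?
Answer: 16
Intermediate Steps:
-2*(-3 + 4)*(-5) + P(7, 6 + A*(-2)) = -2*(-3 + 4)*(-5) + 6 = -2*(-5) + 6 = 10 + 6 = 16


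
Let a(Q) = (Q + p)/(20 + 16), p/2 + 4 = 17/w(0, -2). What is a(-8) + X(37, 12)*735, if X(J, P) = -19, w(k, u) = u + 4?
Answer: -502739/36 ≈ -13965.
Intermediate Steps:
w(k, u) = 4 + u
p = 9 (p = -8 + 2*(17/(4 - 2)) = -8 + 2*(17/2) = -8 + 17 = 9)
a(Q) = ¼ + Q/36 (a(Q) = (Q + 9)/(20 + 16) = (9 + Q)/36 = (9 + Q)*(1/36) = ¼ + Q/36)
a(-8) + X(37, 12)*735 = (¼ + (1/36)*(-8)) - 19*735 = (¼ - 2/9) - 13965 = 1/36 - 13965 = -502739/36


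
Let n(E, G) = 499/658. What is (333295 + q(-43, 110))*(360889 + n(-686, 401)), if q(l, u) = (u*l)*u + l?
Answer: -22208719774564/329 ≈ -6.7504e+10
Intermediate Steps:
q(l, u) = l + l*u² (q(l, u) = (l*u)*u + l = l*u² + l = l + l*u²)
n(E, G) = 499/658 (n(E, G) = 499*(1/658) = 499/658)
(333295 + q(-43, 110))*(360889 + n(-686, 401)) = (333295 - 43*(1 + 110²))*(360889 + 499/658) = (333295 - 43*(1 + 12100))*(237465461/658) = (333295 - 43*12101)*(237465461/658) = (333295 - 520343)*(237465461/658) = -187048*237465461/658 = -22208719774564/329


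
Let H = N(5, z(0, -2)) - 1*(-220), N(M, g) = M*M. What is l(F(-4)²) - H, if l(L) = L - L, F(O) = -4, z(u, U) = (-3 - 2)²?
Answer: -245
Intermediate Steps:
z(u, U) = 25 (z(u, U) = (-5)² = 25)
l(L) = 0
N(M, g) = M²
H = 245 (H = 5² - 1*(-220) = 25 + 220 = 245)
l(F(-4)²) - H = 0 - 1*245 = 0 - 245 = -245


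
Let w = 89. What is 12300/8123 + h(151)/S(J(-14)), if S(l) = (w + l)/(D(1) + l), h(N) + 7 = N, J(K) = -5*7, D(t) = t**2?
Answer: -2172556/24369 ≈ -89.152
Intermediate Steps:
J(K) = -35
h(N) = -7 + N
S(l) = (89 + l)/(1 + l) (S(l) = (89 + l)/(1**2 + l) = (89 + l)/(1 + l))
12300/8123 + h(151)/S(J(-14)) = 12300/8123 + (-7 + 151)/(((89 - 35)/(1 - 35))) = 12300*(1/8123) + 144/((54/(-34))) = 12300/8123 + 144/((-1/34*54)) = 12300/8123 + 144/(-27/17) = 12300/8123 + 144*(-17/27) = 12300/8123 - 272/3 = -2172556/24369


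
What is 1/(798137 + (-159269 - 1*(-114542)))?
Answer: 1/753410 ≈ 1.3273e-6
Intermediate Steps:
1/(798137 + (-159269 - 1*(-114542))) = 1/(798137 + (-159269 + 114542)) = 1/(798137 - 44727) = 1/753410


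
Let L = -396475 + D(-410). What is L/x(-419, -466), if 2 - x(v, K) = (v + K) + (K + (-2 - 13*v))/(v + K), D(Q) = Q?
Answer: -351243225/789974 ≈ -444.63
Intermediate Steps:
x(v, K) = 2 - K - v - (-2 + K - 13*v)/(K + v) (x(v, K) = 2 - ((v + K) + (K + (-2 - 13*v))/(v + K)) = 2 - ((K + v) + (-2 + K - 13*v)/(K + v)) = 2 - (K + v + (-2 + K - 13*v)/(K + v)) = 2 + (-K - v - (-2 + K - 13*v)/(K + v)) = 2 - K - v - (-2 + K - 13*v)/(K + v))
L = -396885 (L = -396475 - 410 = -396885)
L/x(-419, -466) = -396885*(-466 - 419)/(2 - 466 - 1*(-466)² - 1*(-419)² + 15*(-419) - 2*(-466)*(-419)) = -396885*(-885/(2 - 466 - 1*217156 - 1*175561 - 6285 - 390508)) = -396885*(-885/(2 - 466 - 217156 - 175561 - 6285 - 390508)) = -396885/((-1/885*(-789974))) = -396885/789974/885 = -396885*885/789974 = -351243225/789974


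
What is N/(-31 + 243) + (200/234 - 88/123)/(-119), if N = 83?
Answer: 47238353/121018716 ≈ 0.39034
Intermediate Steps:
N/(-31 + 243) + (200/234 - 88/123)/(-119) = 83/(-31 + 243) + (200/234 - 88/123)/(-119) = 83/212 + (200*(1/234) - 88*1/123)*(-1/119) = 83*(1/212) + (100/117 - 88/123)*(-1/119) = 83/212 + (668/4797)*(-1/119) = 83/212 - 668/570843 = 47238353/121018716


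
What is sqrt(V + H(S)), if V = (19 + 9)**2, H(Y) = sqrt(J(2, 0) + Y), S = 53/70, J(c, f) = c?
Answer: sqrt(3841600 + 70*sqrt(13510))/70 ≈ 28.030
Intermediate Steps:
S = 53/70 (S = 53*(1/70) = 53/70 ≈ 0.75714)
H(Y) = sqrt(2 + Y)
V = 784 (V = 28**2 = 784)
sqrt(V + H(S)) = sqrt(784 + sqrt(2 + 53/70)) = sqrt(784 + sqrt(193/70)) = sqrt(784 + sqrt(13510)/70)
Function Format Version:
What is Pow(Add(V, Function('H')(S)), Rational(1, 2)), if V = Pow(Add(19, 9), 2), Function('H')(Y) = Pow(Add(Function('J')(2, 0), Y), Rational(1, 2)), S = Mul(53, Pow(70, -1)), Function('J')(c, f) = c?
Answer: Mul(Rational(1, 70), Pow(Add(3841600, Mul(70, Pow(13510, Rational(1, 2)))), Rational(1, 2))) ≈ 28.030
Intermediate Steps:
S = Rational(53, 70) (S = Mul(53, Rational(1, 70)) = Rational(53, 70) ≈ 0.75714)
Function('H')(Y) = Pow(Add(2, Y), Rational(1, 2))
V = 784 (V = Pow(28, 2) = 784)
Pow(Add(V, Function('H')(S)), Rational(1, 2)) = Pow(Add(784, Pow(Add(2, Rational(53, 70)), Rational(1, 2))), Rational(1, 2)) = Pow(Add(784, Pow(Rational(193, 70), Rational(1, 2))), Rational(1, 2)) = Pow(Add(784, Mul(Rational(1, 70), Pow(13510, Rational(1, 2)))), Rational(1, 2))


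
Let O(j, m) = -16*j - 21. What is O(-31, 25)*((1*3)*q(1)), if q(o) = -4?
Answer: -5700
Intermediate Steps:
O(j, m) = -21 - 16*j
O(-31, 25)*((1*3)*q(1)) = (-21 - 16*(-31))*((1*3)*(-4)) = (-21 + 496)*(3*(-4)) = 475*(-12) = -5700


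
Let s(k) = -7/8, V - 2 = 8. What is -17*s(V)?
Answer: 119/8 ≈ 14.875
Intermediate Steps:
V = 10 (V = 2 + 8 = 10)
s(k) = -7/8 (s(k) = -7*1/8 = -7/8)
-17*s(V) = -17*(-7/8) = 119/8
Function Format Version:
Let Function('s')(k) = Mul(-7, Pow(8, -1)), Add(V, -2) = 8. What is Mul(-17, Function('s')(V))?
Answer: Rational(119, 8) ≈ 14.875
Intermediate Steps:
V = 10 (V = Add(2, 8) = 10)
Function('s')(k) = Rational(-7, 8) (Function('s')(k) = Mul(-7, Rational(1, 8)) = Rational(-7, 8))
Mul(-17, Function('s')(V)) = Mul(-17, Rational(-7, 8)) = Rational(119, 8)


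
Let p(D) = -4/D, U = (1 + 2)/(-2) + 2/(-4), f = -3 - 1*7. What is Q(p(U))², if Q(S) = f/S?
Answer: 25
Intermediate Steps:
f = -10 (f = -3 - 7 = -10)
U = -2 (U = 3*(-½) + 2*(-¼) = -3/2 - ½ = -2)
Q(S) = -10/S
Q(p(U))² = (-10/((-4/(-2))))² = (-10/((-4*(-½))))² = (-10/2)² = (-10*½)² = (-5)² = 25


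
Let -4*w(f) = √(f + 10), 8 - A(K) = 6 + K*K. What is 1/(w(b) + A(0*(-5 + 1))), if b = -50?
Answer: 4/13 + I*√10/13 ≈ 0.30769 + 0.24325*I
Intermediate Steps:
A(K) = 2 - K² (A(K) = 8 - (6 + K*K) = 8 - (6 + K²) = 8 + (-6 - K²) = 2 - K²)
w(f) = -√(10 + f)/4 (w(f) = -√(f + 10)/4 = -√(10 + f)/4)
1/(w(b) + A(0*(-5 + 1))) = 1/(-√(10 - 50)/4 + (2 - (0*(-5 + 1))²)) = 1/(-I*√10/2 + (2 - (0*(-4))²)) = 1/(-I*√10/2 + (2 - 1*0²)) = 1/(-I*√10/2 + (2 - 1*0)) = 1/(-I*√10/2 + (2 + 0)) = 1/(-I*√10/2 + 2) = 1/(2 - I*√10/2)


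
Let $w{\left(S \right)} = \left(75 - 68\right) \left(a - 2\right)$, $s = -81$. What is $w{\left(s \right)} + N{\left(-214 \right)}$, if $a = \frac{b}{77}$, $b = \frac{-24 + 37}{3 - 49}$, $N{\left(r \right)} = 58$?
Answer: $\frac{22251}{506} \approx 43.974$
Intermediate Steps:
$b = - \frac{13}{46}$ ($b = \frac{13}{-46} = 13 \left(- \frac{1}{46}\right) = - \frac{13}{46} \approx -0.28261$)
$a = - \frac{13}{3542}$ ($a = - \frac{13}{46 \cdot 77} = \left(- \frac{13}{46}\right) \frac{1}{77} = - \frac{13}{3542} \approx -0.0036702$)
$w{\left(S \right)} = - \frac{7097}{506}$ ($w{\left(S \right)} = \left(75 - 68\right) \left(- \frac{13}{3542} - 2\right) = 7 \left(- \frac{7097}{3542}\right) = - \frac{7097}{506}$)
$w{\left(s \right)} + N{\left(-214 \right)} = - \frac{7097}{506} + 58 = \frac{22251}{506}$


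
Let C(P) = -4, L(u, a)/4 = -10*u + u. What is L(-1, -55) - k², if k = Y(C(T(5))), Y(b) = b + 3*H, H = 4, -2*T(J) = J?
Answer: -28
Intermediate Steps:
T(J) = -J/2
L(u, a) = -36*u (L(u, a) = 4*(-10*u + u) = 4*(-9*u) = -36*u)
Y(b) = 12 + b (Y(b) = b + 3*4 = b + 12 = 12 + b)
k = 8 (k = 12 - 4 = 8)
L(-1, -55) - k² = -36*(-1) - 1*8² = 36 - 1*64 = 36 - 64 = -28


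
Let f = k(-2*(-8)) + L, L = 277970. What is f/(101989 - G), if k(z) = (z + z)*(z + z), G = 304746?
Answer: -278994/202757 ≈ -1.3760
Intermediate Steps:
k(z) = 4*z**2 (k(z) = (2*z)*(2*z) = 4*z**2)
f = 278994 (f = 4*(-2*(-8))**2 + 277970 = 4*16**2 + 277970 = 4*256 + 277970 = 1024 + 277970 = 278994)
f/(101989 - G) = 278994/(101989 - 1*304746) = 278994/(101989 - 304746) = 278994/(-202757) = 278994*(-1/202757) = -278994/202757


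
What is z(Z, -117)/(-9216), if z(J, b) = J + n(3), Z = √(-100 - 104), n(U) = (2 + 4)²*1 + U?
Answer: -13/3072 - I*√51/4608 ≈ -0.0042318 - 0.0015498*I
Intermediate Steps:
n(U) = 36 + U (n(U) = 6²*1 + U = 36*1 + U = 36 + U)
Z = 2*I*√51 (Z = √(-204) = 2*I*√51 ≈ 14.283*I)
z(J, b) = 39 + J (z(J, b) = J + (36 + 3) = J + 39 = 39 + J)
z(Z, -117)/(-9216) = (39 + 2*I*√51)/(-9216) = (39 + 2*I*√51)*(-1/9216) = -13/3072 - I*√51/4608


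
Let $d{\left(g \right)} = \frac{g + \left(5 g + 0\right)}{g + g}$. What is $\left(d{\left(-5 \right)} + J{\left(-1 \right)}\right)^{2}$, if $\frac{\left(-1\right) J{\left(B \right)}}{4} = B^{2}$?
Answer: $1$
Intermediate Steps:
$J{\left(B \right)} = - 4 B^{2}$
$d{\left(g \right)} = 3$ ($d{\left(g \right)} = \frac{g + 5 g}{2 g} = 6 g \frac{1}{2 g} = 3$)
$\left(d{\left(-5 \right)} + J{\left(-1 \right)}\right)^{2} = \left(3 - 4 \left(-1\right)^{2}\right)^{2} = \left(3 - 4\right)^{2} = \left(-1\right)^{2} = 1$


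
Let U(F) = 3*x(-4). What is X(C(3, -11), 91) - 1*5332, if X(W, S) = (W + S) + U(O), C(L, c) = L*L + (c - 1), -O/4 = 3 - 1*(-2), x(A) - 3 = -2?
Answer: -5241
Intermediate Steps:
x(A) = 1 (x(A) = 3 - 2 = 1)
O = -20 (O = -4*(3 - 1*(-2)) = -4*(3 + 2) = -4*5 = -20)
U(F) = 3 (U(F) = 3*1 = 3)
C(L, c) = -1 + c + L**2 (C(L, c) = L**2 + (-1 + c) = -1 + c + L**2)
X(W, S) = 3 + S + W (X(W, S) = (W + S) + 3 = (S + W) + 3 = 3 + S + W)
X(C(3, -11), 91) - 1*5332 = (3 + 91 + (-1 - 11 + 3**2)) - 1*5332 = (3 + 91 + (-1 - 11 + 9)) - 5332 = (3 + 91 - 3) - 5332 = 91 - 5332 = -5241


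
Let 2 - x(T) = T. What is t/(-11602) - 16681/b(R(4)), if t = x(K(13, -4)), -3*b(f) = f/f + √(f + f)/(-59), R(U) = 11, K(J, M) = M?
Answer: 336844116902/6688553 + 984179*√22/1153 ≈ 54365.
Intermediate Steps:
x(T) = 2 - T
b(f) = -⅓ + √2*√f/177 (b(f) = -(f/f + √(f + f)/(-59))/3 = -(1 + √(2*f)*(-1/59))/3 = -(1 + (√2*√f)*(-1/59))/3 = -(1 - √2*√f/59)/3 = -⅓ + √2*√f/177)
t = 6 (t = 2 - 1*(-4) = 2 + 4 = 6)
t/(-11602) - 16681/b(R(4)) = 6/(-11602) - 16681/(-⅓ + √2*√11/177) = 6*(-1/11602) - 16681/(-⅓ + √22/177) = -3/5801 - 16681/(-⅓ + √22/177)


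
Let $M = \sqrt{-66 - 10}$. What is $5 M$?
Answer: $10 i \sqrt{19} \approx 43.589 i$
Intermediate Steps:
$M = 2 i \sqrt{19}$ ($M = \sqrt{-76} = 2 i \sqrt{19} \approx 8.7178 i$)
$5 M = 5 \cdot 2 i \sqrt{19} = 10 i \sqrt{19}$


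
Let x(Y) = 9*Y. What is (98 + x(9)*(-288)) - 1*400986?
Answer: -424216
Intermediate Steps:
(98 + x(9)*(-288)) - 1*400986 = (98 + (9*9)*(-288)) - 1*400986 = (98 + 81*(-288)) - 400986 = (98 - 23328) - 400986 = -23230 - 400986 = -424216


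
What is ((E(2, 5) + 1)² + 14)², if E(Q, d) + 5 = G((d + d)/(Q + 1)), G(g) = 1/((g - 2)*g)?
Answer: 2043130401/2560000 ≈ 798.10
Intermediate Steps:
G(g) = 1/(g*(-2 + g)) (G(g) = 1/((-2 + g)*g) = 1/(g*(-2 + g)))
E(Q, d) = -5 + (1 + Q)/(2*d*(-2 + 2*d/(1 + Q))) (E(Q, d) = -5 + 1/((((d + d)/(Q + 1)))*(-2 + (d + d)/(Q + 1))) = -5 + 1/((((2*d)/(1 + Q)))*(-2 + (2*d)/(1 + Q))) = -5 + 1/(((2*d/(1 + Q)))*(-2 + 2*d/(1 + Q))) = -5 + ((1 + Q)/(2*d))/(-2 + 2*d/(1 + Q)) = -5 + (1 + Q)/(2*d*(-2 + 2*d/(1 + Q))))
((E(2, 5) + 1)² + 14)² = (((¼)*((1 + 2)² - 20*5*(-1 + 5 - 1*2))/(5*(-1 + 5 - 1*2)) + 1)² + 14)² = (((¼)*(⅕)*(3² - 20*5*(-1 + 5 - 2))/(-1 + 5 - 2) + 1)² + 14)² = (((¼)*(⅕)*(9 - 20*5*2)/2 + 1)² + 14)² = (((¼)*(⅕)*(½)*(9 - 200) + 1)² + 14)² = (((¼)*(⅕)*(½)*(-191) + 1)² + 14)² = ((-191/40 + 1)² + 14)² = ((-151/40)² + 14)² = (22801/1600 + 14)² = (45201/1600)² = 2043130401/2560000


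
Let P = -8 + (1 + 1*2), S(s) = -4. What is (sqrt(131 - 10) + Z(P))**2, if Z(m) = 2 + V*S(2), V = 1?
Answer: 81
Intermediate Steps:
P = -5 (P = -8 + (1 + 2) = -8 + 3 = -5)
Z(m) = -2 (Z(m) = 2 + 1*(-4) = 2 - 4 = -2)
(sqrt(131 - 10) + Z(P))**2 = (sqrt(131 - 10) - 2)**2 = (sqrt(121) - 2)**2 = (11 - 2)**2 = 9**2 = 81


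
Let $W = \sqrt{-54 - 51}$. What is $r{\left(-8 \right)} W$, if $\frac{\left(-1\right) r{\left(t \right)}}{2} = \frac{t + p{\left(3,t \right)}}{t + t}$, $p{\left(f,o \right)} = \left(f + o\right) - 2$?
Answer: $- \frac{15 i \sqrt{105}}{8} \approx - 19.213 i$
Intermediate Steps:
$p{\left(f,o \right)} = -2 + f + o$
$W = i \sqrt{105}$ ($W = \sqrt{-105} = i \sqrt{105} \approx 10.247 i$)
$r{\left(t \right)} = - \frac{1 + 2 t}{t}$ ($r{\left(t \right)} = - 2 \frac{t + \left(-2 + 3 + t\right)}{t + t} = - 2 \frac{t + \left(1 + t\right)}{2 t} = - 2 \left(1 + 2 t\right) \frac{1}{2 t} = - 2 \frac{1 + 2 t}{2 t} = - \frac{1 + 2 t}{t}$)
$r{\left(-8 \right)} W = \left(-2 - \frac{1}{-8}\right) i \sqrt{105} = \left(-2 - - \frac{1}{8}\right) i \sqrt{105} = \left(-2 + \frac{1}{8}\right) i \sqrt{105} = - \frac{15 i \sqrt{105}}{8}$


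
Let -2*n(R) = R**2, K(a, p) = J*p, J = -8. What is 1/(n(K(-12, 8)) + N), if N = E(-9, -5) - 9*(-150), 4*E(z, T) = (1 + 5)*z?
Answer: -2/1423 ≈ -0.0014055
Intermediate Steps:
K(a, p) = -8*p
E(z, T) = 3*z/2 (E(z, T) = ((1 + 5)*z)/4 = (6*z)/4 = 3*z/2)
n(R) = -R**2/2
N = 2673/2 (N = (3/2)*(-9) - 9*(-150) = -27/2 + 1350 = 2673/2 ≈ 1336.5)
1/(n(K(-12, 8)) + N) = 1/(-(-8*8)**2/2 + 2673/2) = 1/(-1/2*(-64)**2 + 2673/2) = 1/(-1/2*4096 + 2673/2) = 1/(-2048 + 2673/2) = 1/(-1423/2) = -2/1423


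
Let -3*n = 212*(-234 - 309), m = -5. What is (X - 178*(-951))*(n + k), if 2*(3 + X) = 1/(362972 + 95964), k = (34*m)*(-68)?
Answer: 1939518447704883/229468 ≈ 8.4522e+9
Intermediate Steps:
k = 11560 (k = (34*(-5))*(-68) = -170*(-68) = 11560)
X = -2753615/917872 (X = -3 + 1/(2*(362972 + 95964)) = -3 + (1/2)/458936 = -3 + (1/2)*(1/458936) = -3 + 1/917872 = -2753615/917872 ≈ -3.0000)
n = 38372 (n = -212*(-234 - 309)/3 = -212*(-543)/3 = -1/3*(-115116) = 38372)
(X - 178*(-951))*(n + k) = (-2753615/917872 - 178*(-951))*(38372 + 11560) = (-2753615/917872 + 169278)*49932 = (155372782801/917872)*49932 = 1939518447704883/229468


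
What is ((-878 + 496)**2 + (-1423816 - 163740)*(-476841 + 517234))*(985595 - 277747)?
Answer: -45391463384927232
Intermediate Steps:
((-878 + 496)**2 + (-1423816 - 163740)*(-476841 + 517234))*(985595 - 277747) = ((-382)**2 - 1587556*40393)*707848 = (145924 - 64126149508)*707848 = -64126003584*707848 = -45391463384927232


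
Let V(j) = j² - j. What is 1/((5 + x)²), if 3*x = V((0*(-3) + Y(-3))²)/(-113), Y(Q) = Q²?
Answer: 12769/2544025 ≈ 0.0050192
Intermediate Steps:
x = -2160/113 (x = (((0*(-3) + (-3)²)²*(-1 + (0*(-3) + (-3)²)²))/(-113))/3 = (((0 + 9)²*(-1 + (0 + 9)²))*(-1/113))/3 = ((9²*(-1 + 9²))*(-1/113))/3 = ((81*(-1 + 81))*(-1/113))/3 = ((81*80)*(-1/113))/3 = (6480*(-1/113))/3 = (⅓)*(-6480/113) = -2160/113 ≈ -19.115)
1/((5 + x)²) = 1/((5 - 2160/113)²) = 1/((-1595/113)²) = 1/(2544025/12769) = 12769/2544025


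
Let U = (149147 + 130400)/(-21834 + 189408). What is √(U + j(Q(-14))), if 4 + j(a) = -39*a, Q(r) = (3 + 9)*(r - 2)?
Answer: √210205389151362/167574 ≈ 86.520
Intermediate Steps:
Q(r) = -24 + 12*r (Q(r) = 12*(-2 + r) = -24 + 12*r)
U = 279547/167574 ≈ 1.6682
j(a) = -4 - 39*a
√(U + j(Q(-14))) = √(279547/167574 + (-4 - 39*(-24 + 12*(-14)))) = √(279547/167574 + (-4 - 39*(-24 - 168))) = √(279547/167574 + (-4 - 39*(-192))) = √(279547/167574 + (-4 + 7488)) = √(279547/167574 + 7484) = √(1254403363/167574) = √210205389151362/167574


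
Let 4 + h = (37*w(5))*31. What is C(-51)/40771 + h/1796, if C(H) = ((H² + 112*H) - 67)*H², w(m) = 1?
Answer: -14799095235/73224716 ≈ -202.11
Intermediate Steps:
h = 1143 (h = -4 + (37*1)*31 = -4 + 37*31 = -4 + 1147 = 1143)
C(H) = H²*(-67 + H² + 112*H) (C(H) = (-67 + H² + 112*H)*H² = H²*(-67 + H² + 112*H))
C(-51)/40771 + h/1796 = ((-51)²*(-67 + (-51)² + 112*(-51)))/40771 + 1143/1796 = (2601*(-67 + 2601 - 5712))*(1/40771) + 1143*(1/1796) = (2601*(-3178))*(1/40771) + 1143/1796 = -8265978*1/40771 + 1143/1796 = -8265978/40771 + 1143/1796 = -14799095235/73224716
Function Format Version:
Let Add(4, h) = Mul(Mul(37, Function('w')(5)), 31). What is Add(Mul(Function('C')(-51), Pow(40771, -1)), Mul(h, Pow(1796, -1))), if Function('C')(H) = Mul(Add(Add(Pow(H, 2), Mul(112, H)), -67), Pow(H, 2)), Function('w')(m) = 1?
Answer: Rational(-14799095235, 73224716) ≈ -202.11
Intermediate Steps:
h = 1143 (h = Add(-4, Mul(Mul(37, 1), 31)) = Add(-4, Mul(37, 31)) = Add(-4, 1147) = 1143)
Function('C')(H) = Mul(Pow(H, 2), Add(-67, Pow(H, 2), Mul(112, H))) (Function('C')(H) = Mul(Add(-67, Pow(H, 2), Mul(112, H)), Pow(H, 2)) = Mul(Pow(H, 2), Add(-67, Pow(H, 2), Mul(112, H))))
Add(Mul(Function('C')(-51), Pow(40771, -1)), Mul(h, Pow(1796, -1))) = Add(Mul(Mul(Pow(-51, 2), Add(-67, Pow(-51, 2), Mul(112, -51))), Pow(40771, -1)), Mul(1143, Pow(1796, -1))) = Add(Mul(Mul(2601, Add(-67, 2601, -5712)), Rational(1, 40771)), Mul(1143, Rational(1, 1796))) = Add(Mul(Mul(2601, -3178), Rational(1, 40771)), Rational(1143, 1796)) = Add(Mul(-8265978, Rational(1, 40771)), Rational(1143, 1796)) = Add(Rational(-8265978, 40771), Rational(1143, 1796)) = Rational(-14799095235, 73224716)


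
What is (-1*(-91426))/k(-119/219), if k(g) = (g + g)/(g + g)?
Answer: 91426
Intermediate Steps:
k(g) = 1 (k(g) = (2*g)/((2*g)) = (2*g)*(1/(2*g)) = 1)
(-1*(-91426))/k(-119/219) = -1*(-91426)/1 = 91426*1 = 91426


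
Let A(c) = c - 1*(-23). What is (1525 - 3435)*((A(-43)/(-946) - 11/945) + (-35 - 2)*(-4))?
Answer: -25272366314/89397 ≈ -2.8270e+5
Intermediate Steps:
A(c) = 23 + c (A(c) = c + 23 = 23 + c)
(1525 - 3435)*((A(-43)/(-946) - 11/945) + (-35 - 2)*(-4)) = (1525 - 3435)*(((23 - 43)/(-946) - 11/945) + (-35 - 2)*(-4)) = -1910*((-20*(-1/946) - 11*1/945) - 37*(-4)) = -1910*((10/473 - 11/945) + 148) = -1910*(4247/446985 + 148) = -1910*66158027/446985 = -25272366314/89397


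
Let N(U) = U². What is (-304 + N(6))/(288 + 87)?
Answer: -268/375 ≈ -0.71467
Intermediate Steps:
(-304 + N(6))/(288 + 87) = (-304 + 6²)/(288 + 87) = (-304 + 36)/375 = -268*1/375 = -268/375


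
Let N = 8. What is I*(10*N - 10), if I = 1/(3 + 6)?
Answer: 70/9 ≈ 7.7778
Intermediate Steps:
I = ⅑ (I = 1/9 = ⅑ ≈ 0.11111)
I*(10*N - 10) = (10*8 - 10)/9 = (80 - 10)/9 = (⅑)*70 = 70/9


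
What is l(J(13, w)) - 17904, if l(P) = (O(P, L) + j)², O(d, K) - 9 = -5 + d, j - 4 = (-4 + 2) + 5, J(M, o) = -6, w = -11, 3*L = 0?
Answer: -17879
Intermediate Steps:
L = 0 (L = (⅓)*0 = 0)
j = 7 (j = 4 + ((-4 + 2) + 5) = 4 + (-2 + 5) = 4 + 3 = 7)
O(d, K) = 4 + d (O(d, K) = 9 + (-5 + d) = 4 + d)
l(P) = (11 + P)² (l(P) = ((4 + P) + 7)² = (11 + P)²)
l(J(13, w)) - 17904 = (11 - 6)² - 17904 = 5² - 17904 = 25 - 17904 = -17879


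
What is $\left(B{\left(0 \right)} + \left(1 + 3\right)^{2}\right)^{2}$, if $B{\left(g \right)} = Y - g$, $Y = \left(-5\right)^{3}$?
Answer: $11881$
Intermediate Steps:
$Y = -125$
$B{\left(g \right)} = -125 - g$
$\left(B{\left(0 \right)} + \left(1 + 3\right)^{2}\right)^{2} = \left(\left(-125 - 0\right) + \left(1 + 3\right)^{2}\right)^{2} = \left(\left(-125 + 0\right) + 4^{2}\right)^{2} = \left(-125 + 16\right)^{2} = \left(-109\right)^{2} = 11881$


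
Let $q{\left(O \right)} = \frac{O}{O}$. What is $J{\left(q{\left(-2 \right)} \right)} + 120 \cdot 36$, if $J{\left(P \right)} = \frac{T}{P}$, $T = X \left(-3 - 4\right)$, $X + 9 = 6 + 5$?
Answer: $4306$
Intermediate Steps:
$X = 2$ ($X = -9 + \left(6 + 5\right) = -9 + 11 = 2$)
$T = -14$ ($T = 2 \left(-3 - 4\right) = 2 \left(-7\right) = -14$)
$q{\left(O \right)} = 1$
$J{\left(P \right)} = - \frac{14}{P}$
$J{\left(q{\left(-2 \right)} \right)} + 120 \cdot 36 = - \frac{14}{1} + 120 \cdot 36 = \left(-14\right) 1 + 4320 = -14 + 4320 = 4306$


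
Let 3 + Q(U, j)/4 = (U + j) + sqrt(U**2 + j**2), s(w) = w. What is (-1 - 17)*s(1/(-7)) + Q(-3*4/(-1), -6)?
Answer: 102/7 + 24*sqrt(5) ≈ 68.237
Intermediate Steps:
Q(U, j) = -12 + 4*U + 4*j + 4*sqrt(U**2 + j**2) (Q(U, j) = -12 + 4*((U + j) + sqrt(U**2 + j**2)) = -12 + 4*(U + j + sqrt(U**2 + j**2)) = -12 + (4*U + 4*j + 4*sqrt(U**2 + j**2)) = -12 + 4*U + 4*j + 4*sqrt(U**2 + j**2))
(-1 - 17)*s(1/(-7)) + Q(-3*4/(-1), -6) = (-1 - 17)/(-7) + (-12 + 4*(-3*4/(-1)) + 4*(-6) + 4*sqrt((-3*4/(-1))**2 + (-6)**2)) = -18*(-1/7) + (-12 + 4*(-12*(-1)) - 24 + 4*sqrt((-12*(-1))**2 + 36)) = 18/7 + (-12 + 4*12 - 24 + 4*sqrt(12**2 + 36)) = 18/7 + (-12 + 48 - 24 + 4*sqrt(144 + 36)) = 18/7 + (-12 + 48 - 24 + 4*sqrt(180)) = 18/7 + (-12 + 48 - 24 + 4*(6*sqrt(5))) = 18/7 + (-12 + 48 - 24 + 24*sqrt(5)) = 18/7 + (12 + 24*sqrt(5)) = 102/7 + 24*sqrt(5)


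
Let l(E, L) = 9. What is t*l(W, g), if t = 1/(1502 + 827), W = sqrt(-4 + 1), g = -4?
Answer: 9/2329 ≈ 0.0038643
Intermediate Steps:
W = I*sqrt(3) (W = sqrt(-3) = I*sqrt(3) ≈ 1.732*I)
t = 1/2329 ≈ 0.00042937
t*l(W, g) = (1/2329)*9 = 9/2329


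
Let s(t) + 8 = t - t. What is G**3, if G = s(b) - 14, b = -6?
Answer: -10648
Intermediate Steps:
s(t) = -8 (s(t) = -8 + (t - t) = -8 + 0 = -8)
G = -22 (G = -8 - 14 = -22)
G**3 = (-22)**3 = -10648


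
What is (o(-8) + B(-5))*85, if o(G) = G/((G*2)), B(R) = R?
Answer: -765/2 ≈ -382.50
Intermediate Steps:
o(G) = 1/2 (o(G) = G/((2*G)) = G*(1/(2*G)) = 1/2)
(o(-8) + B(-5))*85 = (1/2 - 5)*85 = -9/2*85 = -765/2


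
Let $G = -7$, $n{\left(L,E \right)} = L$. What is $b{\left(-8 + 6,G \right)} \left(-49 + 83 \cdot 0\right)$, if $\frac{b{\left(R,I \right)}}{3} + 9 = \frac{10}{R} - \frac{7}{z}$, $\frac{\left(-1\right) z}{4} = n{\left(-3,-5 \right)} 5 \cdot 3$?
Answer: $\frac{123823}{60} \approx 2063.7$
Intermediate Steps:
$z = 180$ ($z = - 4 \left(-3\right) 5 \cdot 3 = - 4 \left(\left(-15\right) 3\right) = \left(-4\right) \left(-45\right) = 180$)
$b{\left(R,I \right)} = - \frac{1627}{60} + \frac{30}{R}$ ($b{\left(R,I \right)} = -27 + 3 \left(\frac{10}{R} - \frac{7}{180}\right) = -27 + 3 \left(- \frac{7}{180} + \frac{10}{R}\right) = -27 - \left(\frac{7}{60} - \frac{30}{R}\right) = - \frac{1627}{60} + \frac{30}{R}$)
$b{\left(-8 + 6,G \right)} \left(-49 + 83 \cdot 0\right) = \left(- \frac{1627}{60} + \frac{30}{-8 + 6}\right) \left(-49 + 83 \cdot 0\right) = \left(- \frac{1627}{60} + \frac{30}{-2}\right) \left(-49 + 0\right) = \left(- \frac{1627}{60} + 30 \left(- \frac{1}{2}\right)\right) \left(-49\right) = \left(- \frac{1627}{60} - 15\right) \left(-49\right) = \left(- \frac{2527}{60}\right) \left(-49\right) = \frac{123823}{60}$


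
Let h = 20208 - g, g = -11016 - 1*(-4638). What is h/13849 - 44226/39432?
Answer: 72642213/91015628 ≈ 0.79813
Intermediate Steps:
g = -6378 (g = -11016 + 4638 = -6378)
h = 26586 (h = 20208 - 1*(-6378) = 20208 + 6378 = 26586)
h/13849 - 44226/39432 = 26586/13849 - 44226/39432 = 26586*(1/13849) - 44226*1/39432 = 26586/13849 - 7371/6572 = 72642213/91015628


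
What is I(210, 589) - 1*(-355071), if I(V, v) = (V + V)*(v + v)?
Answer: 849831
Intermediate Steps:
I(V, v) = 4*V*v (I(V, v) = (2*V)*(2*v) = 4*V*v)
I(210, 589) - 1*(-355071) = 4*210*589 - 1*(-355071) = 494760 + 355071 = 849831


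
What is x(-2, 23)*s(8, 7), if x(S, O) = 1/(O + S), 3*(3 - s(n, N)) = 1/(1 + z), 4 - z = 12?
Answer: 64/441 ≈ 0.14512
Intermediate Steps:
z = -8 (z = 4 - 1*12 = 4 - 12 = -8)
s(n, N) = 64/21 (s(n, N) = 3 - 1/(3*(1 - 8)) = 3 - ⅓/(-7) = 3 - ⅓*(-⅐) = 3 + 1/21 = 64/21)
x(-2, 23)*s(8, 7) = (64/21)/(23 - 2) = (64/21)/21 = (1/21)*(64/21) = 64/441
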